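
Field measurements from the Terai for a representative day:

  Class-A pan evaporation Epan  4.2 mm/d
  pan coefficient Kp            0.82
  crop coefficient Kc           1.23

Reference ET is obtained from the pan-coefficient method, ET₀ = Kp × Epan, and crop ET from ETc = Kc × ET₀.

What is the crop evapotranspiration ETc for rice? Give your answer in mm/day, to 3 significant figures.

ET₀ = 0.82 × 4.2 = 3.4440 mm/d
ETc = Kc × ET₀ = 1.23 × 3.4440 = 4.2361 mm/d

4.24 mm/day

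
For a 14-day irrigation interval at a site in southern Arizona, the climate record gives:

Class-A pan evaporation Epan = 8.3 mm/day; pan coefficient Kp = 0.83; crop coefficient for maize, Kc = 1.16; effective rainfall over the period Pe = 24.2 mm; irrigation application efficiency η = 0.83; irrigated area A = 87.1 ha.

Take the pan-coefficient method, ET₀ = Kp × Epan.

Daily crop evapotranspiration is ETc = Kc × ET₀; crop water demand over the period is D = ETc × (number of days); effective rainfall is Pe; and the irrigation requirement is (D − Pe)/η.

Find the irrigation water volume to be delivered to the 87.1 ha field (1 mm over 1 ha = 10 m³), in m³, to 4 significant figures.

ET₀ = 0.83 × 8.3 = 6.8890 mm/d
ETc = Kc × ET₀ = 1.16 × 6.8890 = 7.9912 mm/d
Crop demand D = ETc × 14 d = 7.9912 × 14 = 111.877 mm
D − Pe = 111.877 − 24.2 = 87.677 mm
Gross irrigation = 87.677 / 0.83 = 105.635 mm
Volume = 105.635 mm × 87.1 ha × 10 = 92008.1 m³

92010 m³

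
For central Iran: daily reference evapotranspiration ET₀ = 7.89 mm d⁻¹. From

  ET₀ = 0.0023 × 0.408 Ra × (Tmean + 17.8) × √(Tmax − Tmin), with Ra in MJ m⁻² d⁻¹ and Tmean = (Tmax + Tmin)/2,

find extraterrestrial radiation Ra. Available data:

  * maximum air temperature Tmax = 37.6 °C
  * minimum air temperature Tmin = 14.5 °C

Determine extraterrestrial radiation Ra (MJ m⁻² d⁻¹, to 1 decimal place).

39.9 MJ m⁻² d⁻¹

Tmean = (37.6+14.5)/2 = 26.05 °C; ΔT = 23.1
Ra = ET₀ / [0.0023 × 0.408 × (Tmean+17.8) × √ΔT]
   = 7.89 / (0.0023 × 0.408 × 43.85 × 4.8062) = 39.895 MJ m⁻² d⁻¹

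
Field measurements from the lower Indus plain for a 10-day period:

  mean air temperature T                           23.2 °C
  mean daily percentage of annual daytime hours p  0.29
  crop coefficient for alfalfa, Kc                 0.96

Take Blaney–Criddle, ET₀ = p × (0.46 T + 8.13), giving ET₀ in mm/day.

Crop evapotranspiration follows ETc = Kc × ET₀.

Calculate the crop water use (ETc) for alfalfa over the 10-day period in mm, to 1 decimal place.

ET₀ = 0.29 × (0.46 × 23.2 + 8.13) = 0.29 × 18.802 = 5.4526 mm/d
ETc = Kc × ET₀ = 0.96 × 5.4526 = 5.2345 mm/d
Over 10 days: 5.2345 × 10 = 52.345 mm

52.3 mm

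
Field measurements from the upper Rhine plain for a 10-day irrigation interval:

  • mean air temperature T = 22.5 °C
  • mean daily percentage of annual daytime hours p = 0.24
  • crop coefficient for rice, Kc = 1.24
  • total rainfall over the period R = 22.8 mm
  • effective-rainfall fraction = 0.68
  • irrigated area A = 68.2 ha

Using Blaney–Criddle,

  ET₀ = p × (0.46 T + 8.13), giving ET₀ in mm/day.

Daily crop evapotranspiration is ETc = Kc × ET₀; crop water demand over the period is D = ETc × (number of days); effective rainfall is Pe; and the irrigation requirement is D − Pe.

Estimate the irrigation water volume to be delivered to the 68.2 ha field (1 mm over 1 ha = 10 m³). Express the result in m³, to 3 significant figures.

26900 m³

ET₀ = 0.24 × (0.46 × 22.5 + 8.13) = 0.24 × 18.480 = 4.4352 mm/d
ETc = Kc × ET₀ = 1.24 × 4.4352 = 5.4996 mm/d
Crop demand D = ETc × 10 d = 5.4996 × 10 = 54.996 mm
Pe = 0.68 × 22.8 = 15.504 mm
D − Pe = 54.996 − 15.504 = 39.492 mm
Volume = 39.492 mm × 68.2 ha × 10 = 26933.5 m³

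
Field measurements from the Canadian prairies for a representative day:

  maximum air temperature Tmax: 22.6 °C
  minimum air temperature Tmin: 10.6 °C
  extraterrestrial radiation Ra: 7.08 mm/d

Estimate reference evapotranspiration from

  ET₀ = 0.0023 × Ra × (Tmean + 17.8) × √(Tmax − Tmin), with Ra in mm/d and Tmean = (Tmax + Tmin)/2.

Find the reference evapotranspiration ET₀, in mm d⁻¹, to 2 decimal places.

Tmean = (22.6 + 10.6)/2 = 16.60 °C
ET₀ = 0.0023 × 7.08 × (16.60 + 17.8) × √12.0 = 0.0023 × 7.08 × 34.40 × 3.4641 = 1.9405 mm/d

1.94 mm d⁻¹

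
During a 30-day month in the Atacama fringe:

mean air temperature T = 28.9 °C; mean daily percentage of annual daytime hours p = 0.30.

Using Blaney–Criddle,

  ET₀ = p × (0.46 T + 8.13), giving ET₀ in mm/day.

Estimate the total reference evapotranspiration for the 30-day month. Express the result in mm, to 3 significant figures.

ET₀ = 0.30 × (0.46 × 28.9 + 8.13) = 0.30 × 21.424 = 6.4272 mm/d
Monthly total = 6.4272 × 30 = 192.816 mm

193 mm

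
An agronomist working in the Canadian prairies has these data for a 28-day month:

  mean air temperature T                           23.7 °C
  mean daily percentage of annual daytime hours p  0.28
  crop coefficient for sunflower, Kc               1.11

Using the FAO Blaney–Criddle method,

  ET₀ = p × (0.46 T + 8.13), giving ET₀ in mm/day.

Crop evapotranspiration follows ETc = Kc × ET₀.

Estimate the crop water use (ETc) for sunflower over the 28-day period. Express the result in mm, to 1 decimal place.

ET₀ = 0.28 × (0.46 × 23.7 + 8.13) = 0.28 × 19.032 = 5.3290 mm/d
ETc = Kc × ET₀ = 1.11 × 5.3290 = 5.9152 mm/d
Over 28 days: 5.9152 × 28 = 165.626 mm

165.6 mm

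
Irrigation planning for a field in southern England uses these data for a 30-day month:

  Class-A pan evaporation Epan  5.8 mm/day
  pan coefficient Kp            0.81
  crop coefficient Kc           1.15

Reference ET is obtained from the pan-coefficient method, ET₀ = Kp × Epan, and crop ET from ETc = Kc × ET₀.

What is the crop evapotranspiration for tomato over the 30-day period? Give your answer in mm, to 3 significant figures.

162 mm

ET₀ = 0.81 × 5.8 = 4.6980 mm/d
ETc = Kc × ET₀ = 1.15 × 4.6980 = 5.4027 mm/d
Over 30 days: 5.4027 × 30 = 162.081 mm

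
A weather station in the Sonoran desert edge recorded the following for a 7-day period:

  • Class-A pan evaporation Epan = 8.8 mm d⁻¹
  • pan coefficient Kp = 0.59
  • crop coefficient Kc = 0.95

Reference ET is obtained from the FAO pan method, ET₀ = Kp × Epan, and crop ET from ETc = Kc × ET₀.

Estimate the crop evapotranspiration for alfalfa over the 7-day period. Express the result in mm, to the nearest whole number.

ET₀ = 0.59 × 8.8 = 5.1920 mm/d
ETc = Kc × ET₀ = 0.95 × 5.1920 = 4.9324 mm/d
Over 7 days: 4.9324 × 7 = 34.527 mm

35 mm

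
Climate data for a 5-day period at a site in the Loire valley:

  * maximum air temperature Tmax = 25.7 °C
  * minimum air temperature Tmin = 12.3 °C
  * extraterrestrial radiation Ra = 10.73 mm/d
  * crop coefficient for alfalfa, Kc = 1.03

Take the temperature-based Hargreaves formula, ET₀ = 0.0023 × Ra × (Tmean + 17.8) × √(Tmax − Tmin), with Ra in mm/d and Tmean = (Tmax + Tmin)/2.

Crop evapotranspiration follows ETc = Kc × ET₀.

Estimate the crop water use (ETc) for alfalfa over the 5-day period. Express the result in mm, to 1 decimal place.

Tmean = (25.7 + 12.3)/2 = 19.00 °C
ET₀ = 0.0023 × 10.73 × (19.00 + 17.8) × √13.4 = 0.0023 × 10.73 × 36.80 × 3.6606 = 3.3245 mm/d
ETc = Kc × ET₀ = 1.03 × 3.3245 = 3.4242 mm/d
Over 5 days: 3.4242 × 5 = 17.121 mm

17.1 mm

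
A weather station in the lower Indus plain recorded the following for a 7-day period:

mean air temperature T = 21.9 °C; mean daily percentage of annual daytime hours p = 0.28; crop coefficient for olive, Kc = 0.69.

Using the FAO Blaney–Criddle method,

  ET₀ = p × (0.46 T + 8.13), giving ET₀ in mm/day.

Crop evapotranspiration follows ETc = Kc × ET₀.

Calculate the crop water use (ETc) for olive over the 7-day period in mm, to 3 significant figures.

ET₀ = 0.28 × (0.46 × 21.9 + 8.13) = 0.28 × 18.204 = 5.0971 mm/d
ETc = Kc × ET₀ = 0.69 × 5.0971 = 3.5170 mm/d
Over 7 days: 3.5170 × 7 = 24.619 mm

24.6 mm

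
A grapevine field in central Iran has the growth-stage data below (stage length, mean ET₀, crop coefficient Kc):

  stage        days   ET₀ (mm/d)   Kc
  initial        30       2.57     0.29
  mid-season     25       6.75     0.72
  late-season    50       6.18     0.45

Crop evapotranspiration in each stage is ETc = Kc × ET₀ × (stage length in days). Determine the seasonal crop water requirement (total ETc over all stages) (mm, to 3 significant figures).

283 mm

initial: 0.29 × 2.57 × 30 = 22.36 mm
mid-season: 0.72 × 6.75 × 25 = 121.50 mm
late-season: 0.45 × 6.18 × 50 = 139.05 mm
Seasonal total = 282.91 mm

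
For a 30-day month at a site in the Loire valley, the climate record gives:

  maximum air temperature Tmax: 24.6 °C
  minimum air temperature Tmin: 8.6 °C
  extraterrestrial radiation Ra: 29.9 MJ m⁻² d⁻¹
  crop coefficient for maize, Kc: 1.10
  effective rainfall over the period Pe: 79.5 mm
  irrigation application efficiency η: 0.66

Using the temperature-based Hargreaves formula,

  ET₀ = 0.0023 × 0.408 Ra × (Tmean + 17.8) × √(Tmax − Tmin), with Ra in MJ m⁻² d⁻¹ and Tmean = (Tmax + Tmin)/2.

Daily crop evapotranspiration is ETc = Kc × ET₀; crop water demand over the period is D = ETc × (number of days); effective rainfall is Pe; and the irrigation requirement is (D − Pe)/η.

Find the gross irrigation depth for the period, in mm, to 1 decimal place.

Tmean = (24.6 + 8.6)/2 = 16.60 °C
0.408 Ra = 0.408 × 29.9 = 12.1992 mm/d equivalent
ET₀ = 0.0023 × 12.1992 × (16.60 + 17.8) × √16.0 = 0.0023 × 12.1992 × 34.40 × 4.0000 = 3.8608 mm/d
ETc = Kc × ET₀ = 1.10 × 3.8608 = 4.2469 mm/d
Crop demand D = ETc × 30 d = 4.2469 × 30 = 127.407 mm
D − Pe = 127.407 − 79.5 = 47.907 mm
Gross irrigation = 47.907 / 0.66 = 72.586 mm

72.6 mm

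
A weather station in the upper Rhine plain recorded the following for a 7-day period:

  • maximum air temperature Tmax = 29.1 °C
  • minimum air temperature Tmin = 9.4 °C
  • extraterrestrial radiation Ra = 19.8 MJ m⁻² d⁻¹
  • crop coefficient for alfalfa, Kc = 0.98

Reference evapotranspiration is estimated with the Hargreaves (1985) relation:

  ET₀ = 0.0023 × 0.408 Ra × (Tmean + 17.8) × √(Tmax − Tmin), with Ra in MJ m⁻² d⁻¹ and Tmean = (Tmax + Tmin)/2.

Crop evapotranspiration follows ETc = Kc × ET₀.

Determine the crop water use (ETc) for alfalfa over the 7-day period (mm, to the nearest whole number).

21 mm

Tmean = (29.1 + 9.4)/2 = 19.25 °C
0.408 Ra = 0.408 × 19.8 = 8.0784 mm/d equivalent
ET₀ = 0.0023 × 8.0784 × (19.25 + 17.8) × √19.7 = 0.0023 × 8.0784 × 37.05 × 4.4385 = 3.0555 mm/d
ETc = Kc × ET₀ = 0.98 × 3.0555 = 2.9944 mm/d
Over 7 days: 2.9944 × 7 = 20.961 mm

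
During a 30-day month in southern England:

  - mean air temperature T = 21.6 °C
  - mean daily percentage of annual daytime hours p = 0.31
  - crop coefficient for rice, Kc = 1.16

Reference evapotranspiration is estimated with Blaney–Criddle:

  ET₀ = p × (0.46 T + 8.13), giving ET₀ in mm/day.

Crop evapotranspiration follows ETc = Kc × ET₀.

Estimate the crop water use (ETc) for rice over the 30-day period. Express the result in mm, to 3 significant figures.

ET₀ = 0.31 × (0.46 × 21.6 + 8.13) = 0.31 × 18.066 = 5.6005 mm/d
ETc = Kc × ET₀ = 1.16 × 5.6005 = 6.4966 mm/d
Over 30 days: 6.4966 × 30 = 194.898 mm

195 mm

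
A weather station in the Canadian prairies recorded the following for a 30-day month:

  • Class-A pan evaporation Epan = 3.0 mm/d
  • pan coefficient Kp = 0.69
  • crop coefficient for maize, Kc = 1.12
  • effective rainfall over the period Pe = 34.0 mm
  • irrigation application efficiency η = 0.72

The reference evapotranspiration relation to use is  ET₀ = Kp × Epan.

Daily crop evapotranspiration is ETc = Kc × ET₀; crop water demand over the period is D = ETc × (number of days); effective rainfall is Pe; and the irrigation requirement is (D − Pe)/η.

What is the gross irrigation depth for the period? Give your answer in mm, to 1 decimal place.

ET₀ = 0.69 × 3.0 = 2.0700 mm/d
ETc = Kc × ET₀ = 1.12 × 2.0700 = 2.3184 mm/d
Crop demand D = ETc × 30 d = 2.3184 × 30 = 69.552 mm
D − Pe = 69.552 − 34.0 = 35.552 mm
Gross irrigation = 35.552 / 0.72 = 49.378 mm

49.4 mm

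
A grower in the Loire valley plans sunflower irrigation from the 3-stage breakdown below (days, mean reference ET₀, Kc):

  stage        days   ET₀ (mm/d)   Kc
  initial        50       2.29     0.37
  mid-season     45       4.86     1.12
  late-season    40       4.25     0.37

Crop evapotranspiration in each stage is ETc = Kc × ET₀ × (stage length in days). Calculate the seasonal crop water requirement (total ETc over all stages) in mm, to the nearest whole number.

350 mm

initial: 0.37 × 2.29 × 50 = 42.37 mm
mid-season: 1.12 × 4.86 × 45 = 244.94 mm
late-season: 0.37 × 4.25 × 40 = 62.90 mm
Seasonal total = 350.21 mm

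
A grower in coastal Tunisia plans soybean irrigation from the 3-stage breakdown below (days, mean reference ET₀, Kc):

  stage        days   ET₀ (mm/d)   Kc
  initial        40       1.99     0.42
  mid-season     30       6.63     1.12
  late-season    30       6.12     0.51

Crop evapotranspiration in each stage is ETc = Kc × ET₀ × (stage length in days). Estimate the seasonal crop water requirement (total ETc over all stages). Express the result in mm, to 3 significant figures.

350 mm

initial: 0.42 × 1.99 × 40 = 33.43 mm
mid-season: 1.12 × 6.63 × 30 = 222.77 mm
late-season: 0.51 × 6.12 × 30 = 93.64 mm
Seasonal total = 349.84 mm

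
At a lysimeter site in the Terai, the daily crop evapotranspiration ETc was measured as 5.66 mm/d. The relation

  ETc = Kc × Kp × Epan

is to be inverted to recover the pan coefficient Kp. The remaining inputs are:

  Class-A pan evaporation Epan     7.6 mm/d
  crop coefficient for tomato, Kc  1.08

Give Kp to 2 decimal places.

ETc = Kc × Kp × Epan  ⇒  Kp = ETc / (Kc × Epan)
Kp = 5.66 / (1.08 × 7.6) = 5.66 / 8.208 = 0.6896

0.69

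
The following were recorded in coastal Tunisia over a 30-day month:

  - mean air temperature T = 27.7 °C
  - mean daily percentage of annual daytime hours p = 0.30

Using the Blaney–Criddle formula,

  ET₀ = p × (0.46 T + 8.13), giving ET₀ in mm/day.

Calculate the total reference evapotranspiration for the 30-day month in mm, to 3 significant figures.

188 mm

ET₀ = 0.30 × (0.46 × 27.7 + 8.13) = 0.30 × 20.872 = 6.2616 mm/d
Monthly total = 6.2616 × 30 = 187.848 mm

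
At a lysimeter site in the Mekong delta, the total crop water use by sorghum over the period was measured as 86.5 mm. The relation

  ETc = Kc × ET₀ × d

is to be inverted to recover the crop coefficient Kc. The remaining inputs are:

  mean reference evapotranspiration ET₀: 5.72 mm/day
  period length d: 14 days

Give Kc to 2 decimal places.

ETc = Kc × ET₀ × d  ⇒  Kc = ETc / (ET₀ × d)
Kc = 86.5 / (5.72 × 14) = 86.5 / 80.08 = 1.0802

1.08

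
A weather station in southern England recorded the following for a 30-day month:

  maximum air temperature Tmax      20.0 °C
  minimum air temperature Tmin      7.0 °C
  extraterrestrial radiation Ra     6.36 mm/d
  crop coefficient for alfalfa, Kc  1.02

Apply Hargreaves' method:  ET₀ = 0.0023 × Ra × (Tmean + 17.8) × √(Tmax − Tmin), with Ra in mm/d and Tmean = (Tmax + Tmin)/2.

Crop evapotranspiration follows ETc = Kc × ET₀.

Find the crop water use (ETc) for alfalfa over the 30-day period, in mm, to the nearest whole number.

Tmean = (20.0 + 7.0)/2 = 13.50 °C
ET₀ = 0.0023 × 6.36 × (13.50 + 17.8) × √13.0 = 0.0023 × 6.36 × 31.30 × 3.6056 = 1.6508 mm/d
ETc = Kc × ET₀ = 1.02 × 1.6508 = 1.6838 mm/d
Over 30 days: 1.6838 × 30 = 50.514 mm

51 mm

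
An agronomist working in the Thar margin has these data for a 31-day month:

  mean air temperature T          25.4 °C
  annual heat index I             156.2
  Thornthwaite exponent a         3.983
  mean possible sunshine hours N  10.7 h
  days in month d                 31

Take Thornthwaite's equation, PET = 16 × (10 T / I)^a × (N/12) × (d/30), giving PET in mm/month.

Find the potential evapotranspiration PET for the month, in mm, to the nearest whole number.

10T/I = 10 × 25.4 / 156.2 = 1.6261
(10T/I)^a = 1.6261^3.983 = 6.9343
Uncorrected PET = 16 × 6.9343 = 110.949 mm
Correction = (N/12)(d/30) = (10.7/12)(31/30) = 0.9214
PET = 110.949 × 0.9214 = 102.228 mm/month

102 mm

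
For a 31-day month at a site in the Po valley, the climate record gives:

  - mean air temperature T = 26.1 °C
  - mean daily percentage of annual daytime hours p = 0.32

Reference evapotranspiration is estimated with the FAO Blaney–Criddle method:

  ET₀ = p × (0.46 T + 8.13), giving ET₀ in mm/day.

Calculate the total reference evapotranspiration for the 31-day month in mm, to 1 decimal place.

199.7 mm

ET₀ = 0.32 × (0.46 × 26.1 + 8.13) = 0.32 × 20.136 = 6.4435 mm/d
Monthly total = 6.4435 × 31 = 199.749 mm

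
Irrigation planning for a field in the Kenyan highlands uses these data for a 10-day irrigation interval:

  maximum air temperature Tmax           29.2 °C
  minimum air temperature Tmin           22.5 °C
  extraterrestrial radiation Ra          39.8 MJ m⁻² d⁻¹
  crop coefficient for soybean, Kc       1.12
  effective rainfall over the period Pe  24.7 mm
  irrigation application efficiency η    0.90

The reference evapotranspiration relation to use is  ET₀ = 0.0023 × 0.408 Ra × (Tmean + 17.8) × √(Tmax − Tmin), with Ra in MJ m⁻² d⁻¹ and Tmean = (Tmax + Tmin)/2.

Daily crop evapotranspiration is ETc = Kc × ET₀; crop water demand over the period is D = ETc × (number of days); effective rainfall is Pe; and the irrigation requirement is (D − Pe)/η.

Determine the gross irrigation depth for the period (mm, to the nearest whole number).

25 mm

Tmean = (29.2 + 22.5)/2 = 25.85 °C
0.408 Ra = 0.408 × 39.8 = 16.2384 mm/d equivalent
ET₀ = 0.0023 × 16.2384 × (25.85 + 17.8) × √6.7 = 0.0023 × 16.2384 × 43.65 × 2.5884 = 4.2197 mm/d
ETc = Kc × ET₀ = 1.12 × 4.2197 = 4.7261 mm/d
Crop demand D = ETc × 10 d = 4.7261 × 10 = 47.261 mm
D − Pe = 47.261 − 24.7 = 22.561 mm
Gross irrigation = 22.561 / 0.90 = 25.068 mm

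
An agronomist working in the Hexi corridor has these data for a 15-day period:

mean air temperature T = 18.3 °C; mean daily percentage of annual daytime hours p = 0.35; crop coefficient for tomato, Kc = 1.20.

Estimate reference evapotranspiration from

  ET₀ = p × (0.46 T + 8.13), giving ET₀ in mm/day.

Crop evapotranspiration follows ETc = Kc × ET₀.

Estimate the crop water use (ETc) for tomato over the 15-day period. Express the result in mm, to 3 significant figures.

104 mm

ET₀ = 0.35 × (0.46 × 18.3 + 8.13) = 0.35 × 16.548 = 5.7918 mm/d
ETc = Kc × ET₀ = 1.20 × 5.7918 = 6.9502 mm/d
Over 15 days: 6.9502 × 15 = 104.253 mm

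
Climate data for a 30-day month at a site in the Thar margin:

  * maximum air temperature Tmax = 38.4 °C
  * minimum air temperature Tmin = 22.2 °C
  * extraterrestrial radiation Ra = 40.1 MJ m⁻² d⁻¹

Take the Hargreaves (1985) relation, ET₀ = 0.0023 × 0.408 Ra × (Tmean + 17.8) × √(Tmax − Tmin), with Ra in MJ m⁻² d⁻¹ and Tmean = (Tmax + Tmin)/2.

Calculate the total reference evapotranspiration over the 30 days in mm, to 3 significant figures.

Tmean = (38.4 + 22.2)/2 = 30.30 °C
0.408 Ra = 0.408 × 40.1 = 16.3608 mm/d equivalent
ET₀ = 0.0023 × 16.3608 × (30.30 + 17.8) × √16.2 = 0.0023 × 16.3608 × 48.10 × 4.0249 = 7.2851 mm/d
Over 30 days: 7.2851 × 30 = 218.553 mm

219 mm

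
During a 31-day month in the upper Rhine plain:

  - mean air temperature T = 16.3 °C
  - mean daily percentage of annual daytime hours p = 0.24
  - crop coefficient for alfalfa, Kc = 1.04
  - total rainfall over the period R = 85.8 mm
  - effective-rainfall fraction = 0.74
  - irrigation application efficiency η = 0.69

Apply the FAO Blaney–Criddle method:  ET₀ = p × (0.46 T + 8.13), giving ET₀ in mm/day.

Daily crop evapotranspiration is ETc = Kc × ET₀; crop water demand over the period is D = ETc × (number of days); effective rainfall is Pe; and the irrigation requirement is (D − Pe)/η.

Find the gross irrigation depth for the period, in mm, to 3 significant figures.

ET₀ = 0.24 × (0.46 × 16.3 + 8.13) = 0.24 × 15.628 = 3.7507 mm/d
ETc = Kc × ET₀ = 1.04 × 3.7507 = 3.9007 mm/d
Crop demand D = ETc × 31 d = 3.9007 × 31 = 120.922 mm
Pe = 0.74 × 85.8 = 63.492 mm
D − Pe = 120.922 − 63.492 = 57.430 mm
Gross irrigation = 57.430 / 0.69 = 83.232 mm

83.2 mm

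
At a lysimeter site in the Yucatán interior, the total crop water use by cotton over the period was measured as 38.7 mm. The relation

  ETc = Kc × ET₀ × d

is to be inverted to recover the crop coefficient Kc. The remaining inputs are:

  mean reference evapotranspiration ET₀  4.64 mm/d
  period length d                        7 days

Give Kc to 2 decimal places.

1.19

ETc = Kc × ET₀ × d  ⇒  Kc = ETc / (ET₀ × d)
Kc = 38.7 / (4.64 × 7) = 38.7 / 32.48 = 1.1915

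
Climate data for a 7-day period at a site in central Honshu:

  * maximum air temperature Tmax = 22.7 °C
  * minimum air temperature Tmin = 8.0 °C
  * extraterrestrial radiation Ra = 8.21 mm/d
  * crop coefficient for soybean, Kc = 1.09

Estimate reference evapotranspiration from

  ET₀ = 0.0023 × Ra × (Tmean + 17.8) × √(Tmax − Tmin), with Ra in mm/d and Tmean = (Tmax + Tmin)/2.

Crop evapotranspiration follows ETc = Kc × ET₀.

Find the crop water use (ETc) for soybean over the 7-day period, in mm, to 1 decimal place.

Tmean = (22.7 + 8.0)/2 = 15.35 °C
ET₀ = 0.0023 × 8.21 × (15.35 + 17.8) × √14.7 = 0.0023 × 8.21 × 33.15 × 3.8341 = 2.4000 mm/d
ETc = Kc × ET₀ = 1.09 × 2.4000 = 2.6160 mm/d
Over 7 days: 2.6160 × 7 = 18.312 mm

18.3 mm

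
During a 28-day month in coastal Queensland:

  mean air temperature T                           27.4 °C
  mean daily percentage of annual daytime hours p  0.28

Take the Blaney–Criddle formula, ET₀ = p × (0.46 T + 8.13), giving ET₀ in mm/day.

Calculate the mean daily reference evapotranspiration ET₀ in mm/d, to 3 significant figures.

5.81 mm/d

ET₀ = 0.28 × (0.46 × 27.4 + 8.13) = 0.28 × 20.734 = 5.8055 mm/d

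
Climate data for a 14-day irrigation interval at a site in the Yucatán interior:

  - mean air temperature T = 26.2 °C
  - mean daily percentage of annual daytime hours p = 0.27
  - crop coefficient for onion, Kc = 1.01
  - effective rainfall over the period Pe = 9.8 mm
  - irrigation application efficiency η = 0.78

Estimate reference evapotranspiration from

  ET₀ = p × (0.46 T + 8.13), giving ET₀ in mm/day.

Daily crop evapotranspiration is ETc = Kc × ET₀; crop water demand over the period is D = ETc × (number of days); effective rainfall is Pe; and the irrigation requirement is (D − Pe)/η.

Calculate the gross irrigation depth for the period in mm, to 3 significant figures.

ET₀ = 0.27 × (0.46 × 26.2 + 8.13) = 0.27 × 20.182 = 5.4491 mm/d
ETc = Kc × ET₀ = 1.01 × 5.4491 = 5.5036 mm/d
Crop demand D = ETc × 14 d = 5.5036 × 14 = 77.050 mm
D − Pe = 77.050 − 9.8 = 67.250 mm
Gross irrigation = 67.250 / 0.78 = 86.218 mm

86.2 mm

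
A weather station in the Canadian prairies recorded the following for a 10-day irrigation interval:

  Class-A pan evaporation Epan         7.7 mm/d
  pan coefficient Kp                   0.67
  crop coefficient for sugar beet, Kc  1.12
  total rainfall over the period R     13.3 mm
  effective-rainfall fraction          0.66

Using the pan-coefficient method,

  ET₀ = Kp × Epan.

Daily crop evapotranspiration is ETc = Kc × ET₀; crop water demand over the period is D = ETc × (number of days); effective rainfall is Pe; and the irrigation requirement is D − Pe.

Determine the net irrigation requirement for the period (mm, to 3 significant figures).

49.0 mm

ET₀ = 0.67 × 7.7 = 5.1590 mm/d
ETc = Kc × ET₀ = 1.12 × 5.1590 = 5.7781 mm/d
Crop demand D = ETc × 10 d = 5.7781 × 10 = 57.781 mm
Pe = 0.66 × 13.3 = 8.778 mm
D − Pe = 57.781 − 8.778 = 49.003 mm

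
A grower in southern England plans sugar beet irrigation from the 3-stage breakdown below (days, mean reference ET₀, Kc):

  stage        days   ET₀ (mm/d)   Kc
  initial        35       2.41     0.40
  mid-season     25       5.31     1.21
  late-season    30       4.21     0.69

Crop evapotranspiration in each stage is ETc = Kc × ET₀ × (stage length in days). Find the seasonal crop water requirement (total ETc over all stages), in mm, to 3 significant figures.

initial: 0.40 × 2.41 × 35 = 33.74 mm
mid-season: 1.21 × 5.31 × 25 = 160.63 mm
late-season: 0.69 × 4.21 × 30 = 87.15 mm
Seasonal total = 281.52 mm

282 mm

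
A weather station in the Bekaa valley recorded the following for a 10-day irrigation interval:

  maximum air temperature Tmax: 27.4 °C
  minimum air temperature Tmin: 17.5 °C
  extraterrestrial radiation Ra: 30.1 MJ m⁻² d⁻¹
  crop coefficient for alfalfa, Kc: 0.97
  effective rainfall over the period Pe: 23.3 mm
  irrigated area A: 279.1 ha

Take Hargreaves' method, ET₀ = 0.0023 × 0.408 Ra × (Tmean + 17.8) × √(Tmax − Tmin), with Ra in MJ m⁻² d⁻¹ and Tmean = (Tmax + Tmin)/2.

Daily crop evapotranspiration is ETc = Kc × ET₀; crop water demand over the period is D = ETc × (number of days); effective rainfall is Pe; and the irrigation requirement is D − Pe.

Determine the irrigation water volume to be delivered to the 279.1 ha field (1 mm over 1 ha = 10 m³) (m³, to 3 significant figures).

Tmean = (27.4 + 17.5)/2 = 22.45 °C
0.408 Ra = 0.408 × 30.1 = 12.2808 mm/d equivalent
ET₀ = 0.0023 × 12.2808 × (22.45 + 17.8) × √9.9 = 0.0023 × 12.2808 × 40.25 × 3.1464 = 3.5771 mm/d
ETc = Kc × ET₀ = 0.97 × 3.5771 = 3.4698 mm/d
Crop demand D = ETc × 10 d = 3.4698 × 10 = 34.698 mm
D − Pe = 34.698 − 23.3 = 11.398 mm
Volume = 11.398 mm × 279.1 ha × 10 = 31811.8 m³

31800 m³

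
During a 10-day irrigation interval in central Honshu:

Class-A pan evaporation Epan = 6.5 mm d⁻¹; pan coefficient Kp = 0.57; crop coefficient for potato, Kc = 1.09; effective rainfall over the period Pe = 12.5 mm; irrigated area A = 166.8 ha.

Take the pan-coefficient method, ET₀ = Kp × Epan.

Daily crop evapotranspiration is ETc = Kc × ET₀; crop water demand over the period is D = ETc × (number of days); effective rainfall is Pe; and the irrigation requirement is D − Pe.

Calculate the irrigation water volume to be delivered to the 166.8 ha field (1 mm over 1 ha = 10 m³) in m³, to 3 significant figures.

46500 m³

ET₀ = 0.57 × 6.5 = 3.7050 mm/d
ETc = Kc × ET₀ = 1.09 × 3.7050 = 4.0385 mm/d
Crop demand D = ETc × 10 d = 4.0385 × 10 = 40.385 mm
D − Pe = 40.385 − 12.5 = 27.885 mm
Volume = 27.885 mm × 166.8 ha × 10 = 46512.2 m³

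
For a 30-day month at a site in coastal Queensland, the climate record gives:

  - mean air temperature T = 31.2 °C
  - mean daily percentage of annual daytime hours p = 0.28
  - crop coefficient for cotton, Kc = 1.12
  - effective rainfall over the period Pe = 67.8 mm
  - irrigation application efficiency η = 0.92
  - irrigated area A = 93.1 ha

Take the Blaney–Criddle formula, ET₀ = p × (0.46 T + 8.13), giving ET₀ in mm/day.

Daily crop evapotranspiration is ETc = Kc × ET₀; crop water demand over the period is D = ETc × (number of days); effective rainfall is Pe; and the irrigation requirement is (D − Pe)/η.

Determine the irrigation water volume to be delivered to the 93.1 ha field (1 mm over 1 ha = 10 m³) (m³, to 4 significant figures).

145400 m³

ET₀ = 0.28 × (0.46 × 31.2 + 8.13) = 0.28 × 22.482 = 6.2950 mm/d
ETc = Kc × ET₀ = 1.12 × 6.2950 = 7.0504 mm/d
Crop demand D = ETc × 30 d = 7.0504 × 30 = 211.512 mm
D − Pe = 211.512 − 67.8 = 143.712 mm
Gross irrigation = 143.712 / 0.92 = 156.209 mm
Volume = 156.209 mm × 93.1 ha × 10 = 145430.6 m³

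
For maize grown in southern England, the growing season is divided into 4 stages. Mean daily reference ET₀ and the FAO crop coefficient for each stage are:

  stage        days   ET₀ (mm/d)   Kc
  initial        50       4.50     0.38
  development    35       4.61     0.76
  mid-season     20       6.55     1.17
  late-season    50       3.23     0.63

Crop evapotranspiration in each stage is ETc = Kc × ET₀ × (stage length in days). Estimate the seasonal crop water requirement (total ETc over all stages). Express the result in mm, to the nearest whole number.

463 mm

initial: 0.38 × 4.50 × 50 = 85.50 mm
development: 0.76 × 4.61 × 35 = 122.63 mm
mid-season: 1.17 × 6.55 × 20 = 153.27 mm
late-season: 0.63 × 3.23 × 50 = 101.75 mm
Seasonal total = 463.15 mm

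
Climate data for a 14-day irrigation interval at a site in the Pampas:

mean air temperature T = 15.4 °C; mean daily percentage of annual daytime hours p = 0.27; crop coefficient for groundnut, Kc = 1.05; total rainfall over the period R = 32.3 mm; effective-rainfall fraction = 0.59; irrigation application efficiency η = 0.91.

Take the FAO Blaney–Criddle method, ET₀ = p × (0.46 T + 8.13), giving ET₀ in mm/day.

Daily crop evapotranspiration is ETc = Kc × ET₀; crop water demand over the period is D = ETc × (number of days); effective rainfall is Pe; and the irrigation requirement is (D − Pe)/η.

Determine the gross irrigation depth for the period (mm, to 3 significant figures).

ET₀ = 0.27 × (0.46 × 15.4 + 8.13) = 0.27 × 15.214 = 4.1078 mm/d
ETc = Kc × ET₀ = 1.05 × 4.1078 = 4.3132 mm/d
Crop demand D = ETc × 14 d = 4.3132 × 14 = 60.385 mm
Pe = 0.59 × 32.3 = 19.057 mm
D − Pe = 60.385 − 19.057 = 41.328 mm
Gross irrigation = 41.328 / 0.91 = 45.415 mm

45.4 mm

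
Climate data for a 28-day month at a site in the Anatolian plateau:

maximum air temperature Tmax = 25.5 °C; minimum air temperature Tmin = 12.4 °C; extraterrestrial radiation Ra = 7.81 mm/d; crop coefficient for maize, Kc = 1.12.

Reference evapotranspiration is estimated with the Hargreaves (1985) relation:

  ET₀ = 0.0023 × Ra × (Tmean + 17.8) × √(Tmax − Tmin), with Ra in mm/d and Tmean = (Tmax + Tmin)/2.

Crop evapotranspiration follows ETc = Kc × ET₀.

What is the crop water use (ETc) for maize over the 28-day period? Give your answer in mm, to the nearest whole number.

75 mm

Tmean = (25.5 + 12.4)/2 = 18.95 °C
ET₀ = 0.0023 × 7.81 × (18.95 + 17.8) × √13.1 = 0.0023 × 7.81 × 36.75 × 3.6194 = 2.3893 mm/d
ETc = Kc × ET₀ = 1.12 × 2.3893 = 2.6760 mm/d
Over 28 days: 2.6760 × 28 = 74.928 mm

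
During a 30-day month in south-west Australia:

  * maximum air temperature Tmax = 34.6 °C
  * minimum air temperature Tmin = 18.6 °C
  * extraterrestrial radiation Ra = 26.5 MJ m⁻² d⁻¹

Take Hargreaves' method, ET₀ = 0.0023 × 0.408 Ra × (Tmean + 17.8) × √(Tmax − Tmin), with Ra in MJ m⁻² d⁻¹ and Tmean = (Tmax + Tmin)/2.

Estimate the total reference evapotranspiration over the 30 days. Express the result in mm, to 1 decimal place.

132.5 mm

Tmean = (34.6 + 18.6)/2 = 26.60 °C
0.408 Ra = 0.408 × 26.5 = 10.8120 mm/d equivalent
ET₀ = 0.0023 × 10.8120 × (26.60 + 17.8) × √16.0 = 0.0023 × 10.8120 × 44.40 × 4.0000 = 4.4165 mm/d
Over 30 days: 4.4165 × 30 = 132.495 mm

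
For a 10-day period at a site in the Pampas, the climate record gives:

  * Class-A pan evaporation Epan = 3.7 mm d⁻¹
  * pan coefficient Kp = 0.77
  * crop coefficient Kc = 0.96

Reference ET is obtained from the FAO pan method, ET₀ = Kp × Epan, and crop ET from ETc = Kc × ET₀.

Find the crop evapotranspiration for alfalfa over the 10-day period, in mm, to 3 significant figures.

27.4 mm

ET₀ = 0.77 × 3.7 = 2.8490 mm/d
ETc = Kc × ET₀ = 0.96 × 2.8490 = 2.7350 mm/d
Over 10 days: 2.7350 × 10 = 27.350 mm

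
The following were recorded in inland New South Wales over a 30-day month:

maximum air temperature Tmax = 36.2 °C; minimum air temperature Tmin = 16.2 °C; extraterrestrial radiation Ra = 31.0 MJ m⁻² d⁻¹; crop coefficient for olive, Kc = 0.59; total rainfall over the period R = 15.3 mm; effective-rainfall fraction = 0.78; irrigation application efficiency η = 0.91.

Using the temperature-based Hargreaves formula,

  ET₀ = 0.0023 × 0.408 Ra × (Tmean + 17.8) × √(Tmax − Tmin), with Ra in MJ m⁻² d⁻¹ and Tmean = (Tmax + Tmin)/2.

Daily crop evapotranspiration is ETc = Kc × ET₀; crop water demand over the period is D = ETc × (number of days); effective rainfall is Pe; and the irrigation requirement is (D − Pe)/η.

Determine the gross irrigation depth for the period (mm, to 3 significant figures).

Tmean = (36.2 + 16.2)/2 = 26.20 °C
0.408 Ra = 0.408 × 31.0 = 12.6480 mm/d equivalent
ET₀ = 0.0023 × 12.6480 × (26.20 + 17.8) × √20.0 = 0.0023 × 12.6480 × 44.00 × 4.4721 = 5.7242 mm/d
ETc = Kc × ET₀ = 0.59 × 5.7242 = 3.3773 mm/d
Crop demand D = ETc × 30 d = 3.3773 × 30 = 101.319 mm
Pe = 0.78 × 15.3 = 11.934 mm
D − Pe = 101.319 − 11.934 = 89.385 mm
Gross irrigation = 89.385 / 0.91 = 98.225 mm

98.2 mm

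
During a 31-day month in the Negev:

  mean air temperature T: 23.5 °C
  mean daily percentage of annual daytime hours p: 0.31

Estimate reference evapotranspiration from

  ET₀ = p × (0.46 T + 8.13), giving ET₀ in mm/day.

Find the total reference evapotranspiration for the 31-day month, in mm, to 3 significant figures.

182 mm

ET₀ = 0.31 × (0.46 × 23.5 + 8.13) = 0.31 × 18.940 = 5.8714 mm/d
Monthly total = 5.8714 × 31 = 182.013 mm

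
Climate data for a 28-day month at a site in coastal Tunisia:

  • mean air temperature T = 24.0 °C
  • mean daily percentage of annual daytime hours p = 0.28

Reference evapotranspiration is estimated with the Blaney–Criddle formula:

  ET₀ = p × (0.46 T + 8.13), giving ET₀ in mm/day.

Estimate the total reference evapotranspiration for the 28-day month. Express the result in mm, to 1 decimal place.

150.3 mm

ET₀ = 0.28 × (0.46 × 24.0 + 8.13) = 0.28 × 19.170 = 5.3676 mm/d
Monthly total = 5.3676 × 28 = 150.293 mm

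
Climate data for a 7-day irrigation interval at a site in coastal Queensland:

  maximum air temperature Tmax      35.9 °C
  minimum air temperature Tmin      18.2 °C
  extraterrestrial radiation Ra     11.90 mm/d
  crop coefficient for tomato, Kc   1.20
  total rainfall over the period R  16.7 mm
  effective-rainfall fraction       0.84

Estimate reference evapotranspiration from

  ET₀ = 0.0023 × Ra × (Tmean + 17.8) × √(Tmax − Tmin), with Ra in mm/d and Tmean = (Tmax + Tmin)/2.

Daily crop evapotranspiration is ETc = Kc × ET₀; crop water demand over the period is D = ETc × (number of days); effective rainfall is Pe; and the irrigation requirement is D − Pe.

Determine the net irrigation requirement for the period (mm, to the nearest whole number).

29 mm

Tmean = (35.9 + 18.2)/2 = 27.05 °C
ET₀ = 0.0023 × 11.90 × (27.05 + 17.8) × √17.7 = 0.0023 × 11.90 × 44.85 × 4.2071 = 5.1644 mm/d
ETc = Kc × ET₀ = 1.20 × 5.1644 = 6.1973 mm/d
Crop demand D = ETc × 7 d = 6.1973 × 7 = 43.381 mm
Pe = 0.84 × 16.7 = 14.028 mm
D − Pe = 43.381 − 14.028 = 29.353 mm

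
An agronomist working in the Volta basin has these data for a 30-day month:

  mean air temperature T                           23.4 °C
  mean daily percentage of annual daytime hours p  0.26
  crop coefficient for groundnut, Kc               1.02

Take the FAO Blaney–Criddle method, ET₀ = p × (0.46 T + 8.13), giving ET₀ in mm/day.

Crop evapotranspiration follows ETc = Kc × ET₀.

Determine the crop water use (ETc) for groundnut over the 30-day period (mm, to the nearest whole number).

ET₀ = 0.26 × (0.46 × 23.4 + 8.13) = 0.26 × 18.894 = 4.9124 mm/d
ETc = Kc × ET₀ = 1.02 × 4.9124 = 5.0106 mm/d
Over 30 days: 5.0106 × 30 = 150.318 mm

150 mm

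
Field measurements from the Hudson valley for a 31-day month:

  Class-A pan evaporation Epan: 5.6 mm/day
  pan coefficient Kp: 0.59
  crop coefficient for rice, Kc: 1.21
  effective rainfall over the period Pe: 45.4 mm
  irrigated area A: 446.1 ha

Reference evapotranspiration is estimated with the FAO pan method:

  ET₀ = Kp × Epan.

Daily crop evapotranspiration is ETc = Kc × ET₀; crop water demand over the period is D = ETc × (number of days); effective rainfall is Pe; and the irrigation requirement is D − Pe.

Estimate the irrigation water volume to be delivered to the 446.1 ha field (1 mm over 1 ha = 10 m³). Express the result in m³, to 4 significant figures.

ET₀ = 0.59 × 5.6 = 3.3040 mm/d
ETc = Kc × ET₀ = 1.21 × 3.3040 = 3.9978 mm/d
Crop demand D = ETc × 31 d = 3.9978 × 31 = 123.932 mm
D − Pe = 123.932 − 45.4 = 78.532 mm
Volume = 78.532 mm × 446.1 ha × 10 = 350331.3 m³

350300 m³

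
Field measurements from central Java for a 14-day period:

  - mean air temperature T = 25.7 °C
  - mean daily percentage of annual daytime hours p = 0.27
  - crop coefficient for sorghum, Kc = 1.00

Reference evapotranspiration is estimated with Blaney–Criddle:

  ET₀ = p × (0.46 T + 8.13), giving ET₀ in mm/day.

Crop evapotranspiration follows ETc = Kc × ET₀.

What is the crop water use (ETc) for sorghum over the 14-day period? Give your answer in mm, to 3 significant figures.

ET₀ = 0.27 × (0.46 × 25.7 + 8.13) = 0.27 × 19.952 = 5.3870 mm/d
ETc = Kc × ET₀ = 1.00 × 5.3870 = 5.3870 mm/d
Over 14 days: 5.3870 × 14 = 75.418 mm

75.4 mm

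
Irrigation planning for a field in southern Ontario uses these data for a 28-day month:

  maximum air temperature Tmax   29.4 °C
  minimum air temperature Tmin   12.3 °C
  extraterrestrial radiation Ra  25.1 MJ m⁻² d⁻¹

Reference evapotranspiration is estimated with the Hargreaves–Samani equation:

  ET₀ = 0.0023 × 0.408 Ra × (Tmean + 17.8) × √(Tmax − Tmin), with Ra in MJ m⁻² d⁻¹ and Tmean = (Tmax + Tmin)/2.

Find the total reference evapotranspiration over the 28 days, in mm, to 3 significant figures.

105 mm

Tmean = (29.4 + 12.3)/2 = 20.85 °C
0.408 Ra = 0.408 × 25.1 = 10.2408 mm/d equivalent
ET₀ = 0.0023 × 10.2408 × (20.85 + 17.8) × √17.1 = 0.0023 × 10.2408 × 38.65 × 4.1352 = 3.7645 mm/d
Over 28 days: 3.7645 × 28 = 105.406 mm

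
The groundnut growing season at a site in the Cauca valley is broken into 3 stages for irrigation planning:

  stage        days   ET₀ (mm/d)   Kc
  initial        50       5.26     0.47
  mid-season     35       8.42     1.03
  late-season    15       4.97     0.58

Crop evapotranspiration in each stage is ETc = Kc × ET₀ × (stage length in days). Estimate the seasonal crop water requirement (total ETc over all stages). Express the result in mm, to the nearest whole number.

470 mm

initial: 0.47 × 5.26 × 50 = 123.61 mm
mid-season: 1.03 × 8.42 × 35 = 303.54 mm
late-season: 0.58 × 4.97 × 15 = 43.24 mm
Seasonal total = 470.39 mm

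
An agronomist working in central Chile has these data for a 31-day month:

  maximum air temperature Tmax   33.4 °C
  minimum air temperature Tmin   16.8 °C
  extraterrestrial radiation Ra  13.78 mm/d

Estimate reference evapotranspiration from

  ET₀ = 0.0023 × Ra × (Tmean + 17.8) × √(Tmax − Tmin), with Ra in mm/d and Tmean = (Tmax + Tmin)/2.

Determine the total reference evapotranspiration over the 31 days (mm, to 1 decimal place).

Tmean = (33.4 + 16.8)/2 = 25.10 °C
ET₀ = 0.0023 × 13.78 × (25.10 + 17.8) × √16.6 = 0.0023 × 13.78 × 42.90 × 4.0743 = 5.5397 mm/d
Over 31 days: 5.5397 × 31 = 171.731 mm

171.7 mm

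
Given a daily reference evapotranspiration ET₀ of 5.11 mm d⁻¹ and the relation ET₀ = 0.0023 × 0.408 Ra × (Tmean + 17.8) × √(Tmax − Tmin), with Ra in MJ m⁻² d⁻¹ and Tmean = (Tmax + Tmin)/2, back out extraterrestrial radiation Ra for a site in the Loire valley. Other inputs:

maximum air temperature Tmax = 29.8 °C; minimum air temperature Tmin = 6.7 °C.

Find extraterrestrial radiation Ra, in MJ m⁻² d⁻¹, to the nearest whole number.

Tmean = (29.8+6.7)/2 = 18.25 °C; ΔT = 23.1
Ra = ET₀ / [0.0023 × 0.408 × (Tmean+17.8) × √ΔT]
   = 5.11 / (0.0023 × 0.408 × 36.05 × 4.8062) = 31.429 MJ m⁻² d⁻¹

31 MJ m⁻² d⁻¹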